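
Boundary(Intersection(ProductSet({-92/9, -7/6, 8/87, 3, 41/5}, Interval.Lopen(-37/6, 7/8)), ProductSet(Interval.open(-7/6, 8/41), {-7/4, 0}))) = ProductSet({8/87}, {-7/4, 0})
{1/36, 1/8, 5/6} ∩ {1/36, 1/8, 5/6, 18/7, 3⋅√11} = {1/36, 1/8, 5/6}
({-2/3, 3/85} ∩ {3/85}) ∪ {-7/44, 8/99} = {-7/44, 3/85, 8/99}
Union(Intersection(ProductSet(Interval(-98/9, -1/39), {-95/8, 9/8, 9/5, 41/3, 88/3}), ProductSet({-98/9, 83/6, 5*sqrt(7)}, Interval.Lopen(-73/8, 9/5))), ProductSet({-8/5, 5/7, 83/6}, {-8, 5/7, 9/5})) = Union(ProductSet({-98/9}, {9/8, 9/5}), ProductSet({-8/5, 5/7, 83/6}, {-8, 5/7, 9/5}))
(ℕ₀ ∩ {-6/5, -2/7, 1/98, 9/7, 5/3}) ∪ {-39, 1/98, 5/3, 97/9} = {-39, 1/98, 5/3, 97/9}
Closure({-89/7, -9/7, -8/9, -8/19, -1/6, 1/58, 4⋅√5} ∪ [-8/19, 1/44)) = {-89/7, -9/7, -8/9, 4⋅√5} ∪ [-8/19, 1/44]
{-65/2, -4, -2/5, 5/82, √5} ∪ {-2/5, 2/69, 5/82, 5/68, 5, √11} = {-65/2, -4, -2/5, 2/69, 5/82, 5/68, 5, √11, √5}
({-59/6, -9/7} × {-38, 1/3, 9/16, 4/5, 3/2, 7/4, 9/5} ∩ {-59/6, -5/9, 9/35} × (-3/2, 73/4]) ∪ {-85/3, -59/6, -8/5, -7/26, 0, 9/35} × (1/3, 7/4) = ({-59/6} × {1/3, 9/16, 4/5, 3/2, 7/4, 9/5}) ∪ ({-85/3, -59/6, -8/5, -7/26, 0, 9/35} × (1/3, 7/4))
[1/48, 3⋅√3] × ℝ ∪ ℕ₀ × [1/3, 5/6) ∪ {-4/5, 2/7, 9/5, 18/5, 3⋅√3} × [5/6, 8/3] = (ℕ₀ × [1/3, 5/6)) ∪ ([1/48, 3⋅√3] × ℝ) ∪ ({-4/5, 2/7, 9/5, 18/5, 3⋅√3} × [5/6, 8/3])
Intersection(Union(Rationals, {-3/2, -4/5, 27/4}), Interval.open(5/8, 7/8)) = Intersection(Interval.open(5/8, 7/8), Rationals)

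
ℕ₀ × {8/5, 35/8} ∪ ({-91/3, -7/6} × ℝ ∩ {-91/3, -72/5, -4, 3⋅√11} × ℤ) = ({-91/3} × ℤ) ∪ (ℕ₀ × {8/5, 35/8})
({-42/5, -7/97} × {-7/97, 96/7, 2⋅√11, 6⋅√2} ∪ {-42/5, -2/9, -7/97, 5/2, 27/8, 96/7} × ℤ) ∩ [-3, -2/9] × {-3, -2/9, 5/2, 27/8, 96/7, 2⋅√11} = {-2/9} × {-3}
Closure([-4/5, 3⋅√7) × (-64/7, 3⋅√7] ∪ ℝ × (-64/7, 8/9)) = (ℝ × [-64/7, 8/9)) ∪ ([-4/5, 3⋅√7] × {-64/7, 3⋅√7}) ∪ ([-4/5, 3⋅√7) × (-64/7, 3⋅√7]) ∪ (((-∞, -4/5] ∪ [3⋅√7, ∞)) × {-64/7, 8/9}) ∪ ({-4/5, 3⋅√7} × ({-64/7} ∪ [8/9, 3⋅√7]))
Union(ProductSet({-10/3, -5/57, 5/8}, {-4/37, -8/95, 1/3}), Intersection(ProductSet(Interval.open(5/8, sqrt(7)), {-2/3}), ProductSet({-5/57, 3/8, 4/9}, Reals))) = ProductSet({-10/3, -5/57, 5/8}, {-4/37, -8/95, 1/3})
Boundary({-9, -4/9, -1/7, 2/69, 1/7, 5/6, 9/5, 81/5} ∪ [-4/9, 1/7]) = {-9, -4/9, 1/7, 5/6, 9/5, 81/5}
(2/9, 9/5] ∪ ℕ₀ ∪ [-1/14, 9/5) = [-1/14, 9/5] ∪ ℕ₀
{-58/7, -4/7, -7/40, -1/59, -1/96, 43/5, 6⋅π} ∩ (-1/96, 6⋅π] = {43/5, 6⋅π}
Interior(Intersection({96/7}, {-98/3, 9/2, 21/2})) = EmptySet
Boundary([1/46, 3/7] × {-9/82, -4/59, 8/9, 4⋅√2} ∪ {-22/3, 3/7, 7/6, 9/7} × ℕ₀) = ({-22/3, 3/7, 7/6, 9/7} × ℕ₀) ∪ ([1/46, 3/7] × {-9/82, -4/59, 8/9, 4⋅√2})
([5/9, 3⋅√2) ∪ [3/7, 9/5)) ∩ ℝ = [3/7, 3⋅√2)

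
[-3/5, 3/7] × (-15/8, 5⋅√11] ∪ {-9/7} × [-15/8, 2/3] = ({-9/7} × [-15/8, 2/3]) ∪ ([-3/5, 3/7] × (-15/8, 5⋅√11])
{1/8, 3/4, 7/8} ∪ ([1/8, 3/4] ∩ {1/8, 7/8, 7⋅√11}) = {1/8, 3/4, 7/8}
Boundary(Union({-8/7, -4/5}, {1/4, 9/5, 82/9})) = {-8/7, -4/5, 1/4, 9/5, 82/9}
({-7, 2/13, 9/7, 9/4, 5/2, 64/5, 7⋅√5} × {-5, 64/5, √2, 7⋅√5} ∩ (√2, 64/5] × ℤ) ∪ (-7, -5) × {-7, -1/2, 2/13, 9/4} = ({9/4, 5/2, 64/5} × {-5}) ∪ ((-7, -5) × {-7, -1/2, 2/13, 9/4})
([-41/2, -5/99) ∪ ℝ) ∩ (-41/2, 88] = (-41/2, 88]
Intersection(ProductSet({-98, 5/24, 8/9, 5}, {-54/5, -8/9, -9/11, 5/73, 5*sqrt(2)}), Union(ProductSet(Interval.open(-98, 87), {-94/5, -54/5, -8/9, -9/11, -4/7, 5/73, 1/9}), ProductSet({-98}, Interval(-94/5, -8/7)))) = Union(ProductSet({-98}, {-54/5}), ProductSet({5/24, 8/9, 5}, {-54/5, -8/9, -9/11, 5/73}))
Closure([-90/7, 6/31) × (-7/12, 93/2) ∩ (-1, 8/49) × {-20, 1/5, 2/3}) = [-1, 8/49] × {1/5, 2/3}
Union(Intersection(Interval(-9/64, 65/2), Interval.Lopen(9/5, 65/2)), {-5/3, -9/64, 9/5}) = Union({-5/3, -9/64}, Interval(9/5, 65/2))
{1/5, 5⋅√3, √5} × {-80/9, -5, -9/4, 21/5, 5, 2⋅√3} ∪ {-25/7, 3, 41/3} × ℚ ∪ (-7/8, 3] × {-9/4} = ({-25/7, 3, 41/3} × ℚ) ∪ ((-7/8, 3] × {-9/4}) ∪ ({1/5, 5⋅√3, √5} × {-80/9, -5, -9/4, 21/5, 5, 2⋅√3})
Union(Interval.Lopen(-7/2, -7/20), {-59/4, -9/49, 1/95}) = Union({-59/4, -9/49, 1/95}, Interval.Lopen(-7/2, -7/20))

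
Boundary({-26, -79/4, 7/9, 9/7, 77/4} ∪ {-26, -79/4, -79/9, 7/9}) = {-26, -79/4, -79/9, 7/9, 9/7, 77/4}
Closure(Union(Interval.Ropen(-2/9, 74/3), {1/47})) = Interval(-2/9, 74/3)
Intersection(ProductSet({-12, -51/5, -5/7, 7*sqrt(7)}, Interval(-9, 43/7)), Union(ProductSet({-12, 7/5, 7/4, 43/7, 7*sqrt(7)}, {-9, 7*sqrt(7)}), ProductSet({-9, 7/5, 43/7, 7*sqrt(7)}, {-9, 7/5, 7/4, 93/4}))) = Union(ProductSet({7*sqrt(7)}, {-9, 7/5, 7/4}), ProductSet({-12, 7*sqrt(7)}, {-9}))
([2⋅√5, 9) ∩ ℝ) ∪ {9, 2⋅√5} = [2⋅√5, 9]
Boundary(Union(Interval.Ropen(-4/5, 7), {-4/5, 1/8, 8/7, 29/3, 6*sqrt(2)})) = {-4/5, 7, 29/3, 6*sqrt(2)}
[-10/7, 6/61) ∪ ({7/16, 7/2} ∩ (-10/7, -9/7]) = [-10/7, 6/61)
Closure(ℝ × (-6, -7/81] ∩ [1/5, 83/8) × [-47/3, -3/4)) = ({1/5, 83/8} × [-6, -3/4]) ∪ ([1/5, 83/8] × {-6, -3/4}) ∪ ([1/5, 83/8) × (-6, -3/4))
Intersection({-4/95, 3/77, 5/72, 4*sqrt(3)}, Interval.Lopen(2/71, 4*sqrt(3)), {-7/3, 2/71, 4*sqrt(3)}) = {4*sqrt(3)}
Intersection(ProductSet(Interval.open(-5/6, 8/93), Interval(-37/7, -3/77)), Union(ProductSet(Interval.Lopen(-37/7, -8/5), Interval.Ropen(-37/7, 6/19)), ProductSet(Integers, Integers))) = ProductSet(Range(0, 1, 1), Range(-5, 0, 1))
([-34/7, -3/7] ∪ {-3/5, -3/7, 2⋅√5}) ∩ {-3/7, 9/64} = {-3/7}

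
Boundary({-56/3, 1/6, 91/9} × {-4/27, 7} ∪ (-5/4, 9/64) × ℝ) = ({-5/4, 9/64} × ℝ) ∪ ({-56/3, 1/6, 91/9} × {-4/27, 7})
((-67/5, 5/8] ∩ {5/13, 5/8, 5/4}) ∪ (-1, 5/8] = (-1, 5/8]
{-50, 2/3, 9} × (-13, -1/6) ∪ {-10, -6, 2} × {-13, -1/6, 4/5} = ({-10, -6, 2} × {-13, -1/6, 4/5}) ∪ ({-50, 2/3, 9} × (-13, -1/6))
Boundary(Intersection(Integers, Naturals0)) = Naturals0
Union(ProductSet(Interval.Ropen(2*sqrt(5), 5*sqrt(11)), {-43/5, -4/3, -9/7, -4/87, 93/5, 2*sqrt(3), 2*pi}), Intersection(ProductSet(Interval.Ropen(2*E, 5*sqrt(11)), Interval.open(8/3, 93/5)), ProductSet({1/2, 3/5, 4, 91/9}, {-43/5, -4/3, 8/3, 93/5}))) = ProductSet(Interval.Ropen(2*sqrt(5), 5*sqrt(11)), {-43/5, -4/3, -9/7, -4/87, 93/5, 2*sqrt(3), 2*pi})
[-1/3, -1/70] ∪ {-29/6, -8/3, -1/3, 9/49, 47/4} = {-29/6, -8/3, 9/49, 47/4} ∪ [-1/3, -1/70]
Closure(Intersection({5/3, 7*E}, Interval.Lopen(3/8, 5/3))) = {5/3}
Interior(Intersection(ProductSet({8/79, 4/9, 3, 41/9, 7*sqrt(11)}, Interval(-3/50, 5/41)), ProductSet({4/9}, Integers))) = EmptySet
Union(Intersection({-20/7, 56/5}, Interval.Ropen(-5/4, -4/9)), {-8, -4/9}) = {-8, -4/9}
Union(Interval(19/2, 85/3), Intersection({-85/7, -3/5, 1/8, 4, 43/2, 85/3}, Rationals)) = Union({-85/7, -3/5, 1/8, 4}, Interval(19/2, 85/3))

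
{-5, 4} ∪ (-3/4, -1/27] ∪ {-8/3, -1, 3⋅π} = {-5, -8/3, -1, 4, 3⋅π} ∪ (-3/4, -1/27]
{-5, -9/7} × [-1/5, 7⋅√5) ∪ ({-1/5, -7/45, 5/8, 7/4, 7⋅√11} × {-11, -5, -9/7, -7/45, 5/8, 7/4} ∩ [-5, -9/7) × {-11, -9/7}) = {-5, -9/7} × [-1/5, 7⋅√5)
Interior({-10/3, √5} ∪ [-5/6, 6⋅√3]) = (-5/6, 6⋅√3)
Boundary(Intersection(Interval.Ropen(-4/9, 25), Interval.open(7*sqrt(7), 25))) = {25, 7*sqrt(7)}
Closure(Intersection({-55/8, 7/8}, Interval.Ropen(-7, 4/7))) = {-55/8}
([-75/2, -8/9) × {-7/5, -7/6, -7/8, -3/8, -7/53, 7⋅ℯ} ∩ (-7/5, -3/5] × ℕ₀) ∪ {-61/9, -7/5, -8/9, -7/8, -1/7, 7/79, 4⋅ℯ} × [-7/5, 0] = {-61/9, -7/5, -8/9, -7/8, -1/7, 7/79, 4⋅ℯ} × [-7/5, 0]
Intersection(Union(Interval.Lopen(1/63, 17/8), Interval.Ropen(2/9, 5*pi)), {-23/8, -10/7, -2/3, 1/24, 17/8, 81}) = {1/24, 17/8}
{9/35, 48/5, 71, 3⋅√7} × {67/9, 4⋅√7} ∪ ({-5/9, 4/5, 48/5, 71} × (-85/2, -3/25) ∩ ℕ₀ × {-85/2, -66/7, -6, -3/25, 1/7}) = ({71} × {-66/7, -6}) ∪ ({9/35, 48/5, 71, 3⋅√7} × {67/9, 4⋅√7})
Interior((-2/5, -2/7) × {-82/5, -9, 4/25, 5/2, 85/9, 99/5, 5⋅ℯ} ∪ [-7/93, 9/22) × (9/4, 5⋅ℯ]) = (-7/93, 9/22) × (9/4, 5⋅ℯ)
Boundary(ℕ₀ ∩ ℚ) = ℕ₀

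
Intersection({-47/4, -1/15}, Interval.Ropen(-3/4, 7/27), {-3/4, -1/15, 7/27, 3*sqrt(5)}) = {-1/15}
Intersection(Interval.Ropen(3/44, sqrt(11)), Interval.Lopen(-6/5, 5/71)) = Interval(3/44, 5/71)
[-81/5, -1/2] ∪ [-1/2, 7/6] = [-81/5, 7/6]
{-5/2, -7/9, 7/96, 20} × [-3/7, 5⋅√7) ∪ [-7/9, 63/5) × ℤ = ([-7/9, 63/5) × ℤ) ∪ ({-5/2, -7/9, 7/96, 20} × [-3/7, 5⋅√7))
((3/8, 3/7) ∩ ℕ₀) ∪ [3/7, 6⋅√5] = [3/7, 6⋅√5]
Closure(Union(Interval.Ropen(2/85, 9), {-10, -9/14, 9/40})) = Union({-10, -9/14}, Interval(2/85, 9))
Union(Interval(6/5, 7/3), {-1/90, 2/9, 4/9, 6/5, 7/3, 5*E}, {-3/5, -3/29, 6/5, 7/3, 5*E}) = Union({-3/5, -3/29, -1/90, 2/9, 4/9, 5*E}, Interval(6/5, 7/3))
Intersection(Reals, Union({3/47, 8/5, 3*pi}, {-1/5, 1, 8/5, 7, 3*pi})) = {-1/5, 3/47, 1, 8/5, 7, 3*pi}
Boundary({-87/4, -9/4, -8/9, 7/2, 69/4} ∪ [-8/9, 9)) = {-87/4, -9/4, -8/9, 9, 69/4}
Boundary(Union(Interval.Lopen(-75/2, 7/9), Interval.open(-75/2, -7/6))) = {-75/2, 7/9}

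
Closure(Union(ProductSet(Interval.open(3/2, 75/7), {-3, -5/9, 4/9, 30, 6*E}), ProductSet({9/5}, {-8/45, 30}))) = Union(ProductSet({9/5}, {-8/45, 30}), ProductSet(Interval(3/2, 75/7), {-3, -5/9, 4/9, 30, 6*E}))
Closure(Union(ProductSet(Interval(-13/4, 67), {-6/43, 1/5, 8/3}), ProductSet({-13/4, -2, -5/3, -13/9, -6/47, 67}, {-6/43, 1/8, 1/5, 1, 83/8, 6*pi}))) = Union(ProductSet({-13/4, -2, -5/3, -13/9, -6/47, 67}, {-6/43, 1/8, 1/5, 1, 83/8, 6*pi}), ProductSet(Interval(-13/4, 67), {-6/43, 1/5, 8/3}))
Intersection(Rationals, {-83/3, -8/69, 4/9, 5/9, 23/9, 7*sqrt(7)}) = {-83/3, -8/69, 4/9, 5/9, 23/9}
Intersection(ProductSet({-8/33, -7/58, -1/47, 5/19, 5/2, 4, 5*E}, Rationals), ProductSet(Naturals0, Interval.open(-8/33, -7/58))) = ProductSet({4}, Intersection(Interval.open(-8/33, -7/58), Rationals))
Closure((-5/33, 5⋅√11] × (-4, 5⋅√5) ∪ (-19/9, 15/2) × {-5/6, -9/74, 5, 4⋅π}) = ([-19/9, 15/2] × {4⋅π}) ∪ ([-19/9, 15/2) × {-5/6, -9/74, 5, 4⋅π}) ∪ ({-5/33, 5⋅√11} × [-4, 5⋅√5]) ∪ ([-5/33, 5⋅√11] × {-4, 5⋅√5}) ∪ ((-5/33, 5⋅√11] × (-4, 5⋅√5))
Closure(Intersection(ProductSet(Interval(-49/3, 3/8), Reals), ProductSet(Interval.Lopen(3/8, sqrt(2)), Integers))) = EmptySet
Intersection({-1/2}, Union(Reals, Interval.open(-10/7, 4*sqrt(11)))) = {-1/2}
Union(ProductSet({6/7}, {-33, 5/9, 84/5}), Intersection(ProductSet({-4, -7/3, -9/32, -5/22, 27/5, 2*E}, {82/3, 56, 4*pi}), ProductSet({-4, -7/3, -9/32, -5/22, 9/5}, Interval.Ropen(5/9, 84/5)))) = Union(ProductSet({6/7}, {-33, 5/9, 84/5}), ProductSet({-4, -7/3, -9/32, -5/22}, {4*pi}))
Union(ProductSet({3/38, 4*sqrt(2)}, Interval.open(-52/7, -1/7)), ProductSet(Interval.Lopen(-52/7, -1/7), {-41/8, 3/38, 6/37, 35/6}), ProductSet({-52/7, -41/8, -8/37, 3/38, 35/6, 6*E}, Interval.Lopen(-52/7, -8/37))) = Union(ProductSet({3/38, 4*sqrt(2)}, Interval.open(-52/7, -1/7)), ProductSet({-52/7, -41/8, -8/37, 3/38, 35/6, 6*E}, Interval.Lopen(-52/7, -8/37)), ProductSet(Interval.Lopen(-52/7, -1/7), {-41/8, 3/38, 6/37, 35/6}))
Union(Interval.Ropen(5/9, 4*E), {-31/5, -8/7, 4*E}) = Union({-31/5, -8/7}, Interval(5/9, 4*E))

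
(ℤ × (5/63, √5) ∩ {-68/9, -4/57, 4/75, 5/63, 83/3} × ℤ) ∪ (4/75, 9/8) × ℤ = (4/75, 9/8) × ℤ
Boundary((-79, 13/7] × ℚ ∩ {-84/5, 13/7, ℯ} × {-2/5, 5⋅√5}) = {-84/5, 13/7} × {-2/5}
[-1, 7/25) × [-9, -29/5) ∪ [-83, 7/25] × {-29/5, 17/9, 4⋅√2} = ([-1, 7/25) × [-9, -29/5)) ∪ ([-83, 7/25] × {-29/5, 17/9, 4⋅√2})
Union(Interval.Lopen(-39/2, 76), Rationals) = Union(Interval(-39/2, 76), Rationals)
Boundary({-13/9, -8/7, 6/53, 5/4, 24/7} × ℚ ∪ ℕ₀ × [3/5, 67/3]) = (ℕ₀ × [3/5, 67/3]) ∪ ({-13/9, -8/7, 6/53, 5/4, 24/7} × ℝ)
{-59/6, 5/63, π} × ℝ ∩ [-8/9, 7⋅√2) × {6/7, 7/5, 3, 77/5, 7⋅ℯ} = {5/63, π} × {6/7, 7/5, 3, 77/5, 7⋅ℯ}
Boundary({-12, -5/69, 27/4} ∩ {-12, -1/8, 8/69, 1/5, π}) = {-12}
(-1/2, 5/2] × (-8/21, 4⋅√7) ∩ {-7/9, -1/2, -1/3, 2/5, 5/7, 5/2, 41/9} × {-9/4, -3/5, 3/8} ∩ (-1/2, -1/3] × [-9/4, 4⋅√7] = {-1/3} × {3/8}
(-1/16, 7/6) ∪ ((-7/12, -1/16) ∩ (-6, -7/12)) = (-1/16, 7/6)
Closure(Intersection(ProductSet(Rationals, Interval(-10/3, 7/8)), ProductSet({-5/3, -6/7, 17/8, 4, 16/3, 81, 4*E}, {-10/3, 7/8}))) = ProductSet({-5/3, -6/7, 17/8, 4, 16/3, 81}, {-10/3, 7/8})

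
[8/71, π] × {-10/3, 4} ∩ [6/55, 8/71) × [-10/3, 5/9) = ∅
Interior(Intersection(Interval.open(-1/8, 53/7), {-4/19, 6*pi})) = EmptySet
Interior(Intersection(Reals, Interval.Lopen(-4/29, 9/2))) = Interval.open(-4/29, 9/2)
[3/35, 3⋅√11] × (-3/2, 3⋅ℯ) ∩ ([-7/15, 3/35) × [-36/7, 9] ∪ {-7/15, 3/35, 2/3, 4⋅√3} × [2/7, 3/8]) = {3/35, 2/3, 4⋅√3} × [2/7, 3/8]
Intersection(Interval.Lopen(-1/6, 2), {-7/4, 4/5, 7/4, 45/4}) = {4/5, 7/4}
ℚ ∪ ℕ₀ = ℚ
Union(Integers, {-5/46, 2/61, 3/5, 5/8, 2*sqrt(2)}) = Union({-5/46, 2/61, 3/5, 5/8, 2*sqrt(2)}, Integers)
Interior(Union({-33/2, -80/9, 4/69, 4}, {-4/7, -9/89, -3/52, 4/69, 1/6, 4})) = EmptySet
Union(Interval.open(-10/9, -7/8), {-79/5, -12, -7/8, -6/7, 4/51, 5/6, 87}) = Union({-79/5, -12, -6/7, 4/51, 5/6, 87}, Interval.Lopen(-10/9, -7/8))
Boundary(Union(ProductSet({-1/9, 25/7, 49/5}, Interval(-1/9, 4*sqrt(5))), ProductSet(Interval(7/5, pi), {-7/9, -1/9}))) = Union(ProductSet({-1/9, 25/7, 49/5}, Interval(-1/9, 4*sqrt(5))), ProductSet(Interval(7/5, pi), {-7/9, -1/9}))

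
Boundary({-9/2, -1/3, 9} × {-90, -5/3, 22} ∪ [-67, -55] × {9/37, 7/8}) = ({-9/2, -1/3, 9} × {-90, -5/3, 22}) ∪ ([-67, -55] × {9/37, 7/8})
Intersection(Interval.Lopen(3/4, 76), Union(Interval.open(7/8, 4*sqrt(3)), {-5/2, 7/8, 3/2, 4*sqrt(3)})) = Interval(7/8, 4*sqrt(3))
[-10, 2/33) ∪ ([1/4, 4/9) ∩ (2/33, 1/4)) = [-10, 2/33)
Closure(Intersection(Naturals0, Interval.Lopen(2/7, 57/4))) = Range(1, 15, 1)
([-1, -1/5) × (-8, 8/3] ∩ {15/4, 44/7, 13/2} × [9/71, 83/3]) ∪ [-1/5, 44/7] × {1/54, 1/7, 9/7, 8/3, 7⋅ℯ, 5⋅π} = [-1/5, 44/7] × {1/54, 1/7, 9/7, 8/3, 7⋅ℯ, 5⋅π}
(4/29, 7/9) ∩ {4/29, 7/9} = ∅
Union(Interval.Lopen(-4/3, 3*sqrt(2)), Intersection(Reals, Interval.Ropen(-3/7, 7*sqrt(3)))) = Interval.open(-4/3, 7*sqrt(3))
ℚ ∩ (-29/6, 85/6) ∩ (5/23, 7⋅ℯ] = ℚ ∩ (5/23, 85/6)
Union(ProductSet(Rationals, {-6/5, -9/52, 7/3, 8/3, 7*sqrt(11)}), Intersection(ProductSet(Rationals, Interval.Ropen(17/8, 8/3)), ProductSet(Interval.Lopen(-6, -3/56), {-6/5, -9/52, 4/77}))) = ProductSet(Rationals, {-6/5, -9/52, 7/3, 8/3, 7*sqrt(11)})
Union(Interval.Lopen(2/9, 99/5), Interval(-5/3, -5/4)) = Union(Interval(-5/3, -5/4), Interval.Lopen(2/9, 99/5))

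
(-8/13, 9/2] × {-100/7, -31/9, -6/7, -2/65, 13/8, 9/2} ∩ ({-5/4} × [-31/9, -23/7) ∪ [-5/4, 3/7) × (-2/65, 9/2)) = (-8/13, 3/7) × {13/8}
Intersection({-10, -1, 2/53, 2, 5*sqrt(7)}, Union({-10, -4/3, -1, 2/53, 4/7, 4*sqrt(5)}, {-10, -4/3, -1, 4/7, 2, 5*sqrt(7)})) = {-10, -1, 2/53, 2, 5*sqrt(7)}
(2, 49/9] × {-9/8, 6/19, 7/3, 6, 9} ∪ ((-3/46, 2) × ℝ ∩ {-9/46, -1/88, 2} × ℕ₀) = ({-1/88} × ℕ₀) ∪ ((2, 49/9] × {-9/8, 6/19, 7/3, 6, 9})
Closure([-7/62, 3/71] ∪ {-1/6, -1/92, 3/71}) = {-1/6} ∪ [-7/62, 3/71]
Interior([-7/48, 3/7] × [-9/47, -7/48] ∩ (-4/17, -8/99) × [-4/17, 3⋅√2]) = (-7/48, -8/99) × (-9/47, -7/48)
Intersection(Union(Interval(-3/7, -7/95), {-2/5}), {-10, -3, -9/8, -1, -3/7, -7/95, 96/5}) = {-3/7, -7/95}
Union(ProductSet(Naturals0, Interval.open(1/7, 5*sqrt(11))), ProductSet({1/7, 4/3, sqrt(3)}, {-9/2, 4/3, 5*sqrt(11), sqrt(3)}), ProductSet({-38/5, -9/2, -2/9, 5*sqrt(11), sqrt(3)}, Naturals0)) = Union(ProductSet({1/7, 4/3, sqrt(3)}, {-9/2, 4/3, 5*sqrt(11), sqrt(3)}), ProductSet({-38/5, -9/2, -2/9, 5*sqrt(11), sqrt(3)}, Naturals0), ProductSet(Naturals0, Interval.open(1/7, 5*sqrt(11))))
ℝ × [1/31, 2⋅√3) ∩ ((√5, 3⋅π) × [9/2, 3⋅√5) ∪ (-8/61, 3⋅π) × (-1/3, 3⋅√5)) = (-8/61, 3⋅π) × [1/31, 2⋅√3)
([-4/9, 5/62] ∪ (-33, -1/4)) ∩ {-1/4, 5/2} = {-1/4}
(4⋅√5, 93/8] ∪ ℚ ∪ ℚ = ℚ ∪ (4⋅√5, 93/8]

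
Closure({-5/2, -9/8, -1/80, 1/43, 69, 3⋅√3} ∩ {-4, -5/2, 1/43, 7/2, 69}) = {-5/2, 1/43, 69}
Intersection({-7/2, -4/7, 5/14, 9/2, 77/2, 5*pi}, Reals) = {-7/2, -4/7, 5/14, 9/2, 77/2, 5*pi}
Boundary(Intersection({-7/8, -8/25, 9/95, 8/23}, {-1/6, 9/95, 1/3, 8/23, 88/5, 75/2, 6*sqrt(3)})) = {9/95, 8/23}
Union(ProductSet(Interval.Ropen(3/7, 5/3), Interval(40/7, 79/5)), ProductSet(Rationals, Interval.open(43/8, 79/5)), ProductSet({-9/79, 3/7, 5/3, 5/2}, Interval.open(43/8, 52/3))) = Union(ProductSet({-9/79, 3/7, 5/3, 5/2}, Interval.open(43/8, 52/3)), ProductSet(Interval.Ropen(3/7, 5/3), Interval(40/7, 79/5)), ProductSet(Rationals, Interval.open(43/8, 79/5)))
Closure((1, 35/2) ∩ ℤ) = {2, 3, …, 17}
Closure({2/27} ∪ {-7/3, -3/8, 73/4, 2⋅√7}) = {-7/3, -3/8, 2/27, 73/4, 2⋅√7}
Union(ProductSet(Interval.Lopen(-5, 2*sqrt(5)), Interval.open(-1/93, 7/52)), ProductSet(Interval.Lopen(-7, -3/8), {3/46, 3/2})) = Union(ProductSet(Interval.Lopen(-7, -3/8), {3/46, 3/2}), ProductSet(Interval.Lopen(-5, 2*sqrt(5)), Interval.open(-1/93, 7/52)))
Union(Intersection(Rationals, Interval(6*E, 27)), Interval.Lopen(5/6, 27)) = Union(Intersection(Interval(6*E, 27), Rationals), Interval.Lopen(5/6, 27))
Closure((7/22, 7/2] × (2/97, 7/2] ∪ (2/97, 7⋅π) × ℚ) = ((2/97, 7⋅π) × ℚ) ∪ ((7/22, 7/2] × (2/97, 7/2]) ∪ (([2/97, 7/22] ∪ [7/2, 7⋅π]) × ℝ) ∪ ([2/97, 7⋅π] × ((-∞, 2/97] ∪ [7/2, ∞)))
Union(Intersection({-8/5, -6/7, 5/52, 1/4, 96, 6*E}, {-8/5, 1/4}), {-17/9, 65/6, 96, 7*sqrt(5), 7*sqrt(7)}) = {-17/9, -8/5, 1/4, 65/6, 96, 7*sqrt(5), 7*sqrt(7)}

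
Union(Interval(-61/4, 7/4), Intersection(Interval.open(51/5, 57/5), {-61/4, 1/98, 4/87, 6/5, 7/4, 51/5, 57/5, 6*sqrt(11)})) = Interval(-61/4, 7/4)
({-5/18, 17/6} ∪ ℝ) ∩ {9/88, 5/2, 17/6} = {9/88, 5/2, 17/6}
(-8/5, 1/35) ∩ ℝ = (-8/5, 1/35)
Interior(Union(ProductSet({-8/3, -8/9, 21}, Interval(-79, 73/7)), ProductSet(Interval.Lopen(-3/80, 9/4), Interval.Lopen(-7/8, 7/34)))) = ProductSet(Interval.open(-3/80, 9/4), Interval.open(-7/8, 7/34))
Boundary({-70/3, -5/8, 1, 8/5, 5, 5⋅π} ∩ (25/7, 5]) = {5}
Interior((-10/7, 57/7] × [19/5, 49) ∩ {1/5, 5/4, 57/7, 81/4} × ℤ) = ∅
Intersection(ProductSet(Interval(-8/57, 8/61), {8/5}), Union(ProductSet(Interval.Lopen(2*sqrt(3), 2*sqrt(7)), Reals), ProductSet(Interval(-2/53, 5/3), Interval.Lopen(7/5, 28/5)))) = ProductSet(Interval(-2/53, 8/61), {8/5})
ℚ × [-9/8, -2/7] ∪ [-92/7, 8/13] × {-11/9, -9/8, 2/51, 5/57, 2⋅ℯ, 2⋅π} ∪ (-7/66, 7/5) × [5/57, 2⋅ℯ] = (ℚ × [-9/8, -2/7]) ∪ ((-7/66, 7/5) × [5/57, 2⋅ℯ]) ∪ ([-92/7, 8/13] × {-11/9, -9/8, 2/51, 5/57, 2⋅ℯ, 2⋅π})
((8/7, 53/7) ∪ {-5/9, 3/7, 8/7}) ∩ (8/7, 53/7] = (8/7, 53/7)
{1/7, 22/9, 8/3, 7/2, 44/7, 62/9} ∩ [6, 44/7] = {44/7}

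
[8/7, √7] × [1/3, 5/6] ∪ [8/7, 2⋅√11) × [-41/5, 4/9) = ([8/7, √7] × [1/3, 5/6]) ∪ ([8/7, 2⋅√11) × [-41/5, 4/9))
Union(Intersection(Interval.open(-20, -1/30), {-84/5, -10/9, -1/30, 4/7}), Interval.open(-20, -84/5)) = Union({-10/9}, Interval.Lopen(-20, -84/5))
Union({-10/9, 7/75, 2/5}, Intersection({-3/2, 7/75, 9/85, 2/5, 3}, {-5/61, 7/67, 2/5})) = {-10/9, 7/75, 2/5}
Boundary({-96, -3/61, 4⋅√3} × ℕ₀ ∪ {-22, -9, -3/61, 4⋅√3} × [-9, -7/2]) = ({-96, -3/61, 4⋅√3} × ℕ₀) ∪ ({-22, -9, -3/61, 4⋅√3} × [-9, -7/2])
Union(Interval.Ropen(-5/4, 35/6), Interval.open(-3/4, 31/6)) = Interval.Ropen(-5/4, 35/6)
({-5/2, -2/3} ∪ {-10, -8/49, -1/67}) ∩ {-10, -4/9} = {-10}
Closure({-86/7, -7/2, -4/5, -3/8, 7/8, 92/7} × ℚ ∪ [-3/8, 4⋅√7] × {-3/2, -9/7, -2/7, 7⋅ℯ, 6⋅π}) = ({-86/7, -7/2, -4/5, -3/8, 7/8, 92/7} × ℝ) ∪ ([-3/8, 4⋅√7] × {-3/2, -9/7, -2/7, 7⋅ℯ, 6⋅π})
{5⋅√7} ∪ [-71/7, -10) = [-71/7, -10) ∪ {5⋅√7}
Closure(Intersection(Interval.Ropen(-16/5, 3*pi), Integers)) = Range(-3, 10, 1)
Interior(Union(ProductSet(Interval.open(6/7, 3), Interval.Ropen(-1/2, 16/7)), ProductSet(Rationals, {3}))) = Union(ProductSet(Complement(Rationals, Interval(-oo, oo)), {3}), ProductSet(Interval.open(6/7, 3), Interval.open(-1/2, 16/7)))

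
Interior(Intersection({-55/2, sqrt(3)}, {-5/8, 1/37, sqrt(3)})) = EmptySet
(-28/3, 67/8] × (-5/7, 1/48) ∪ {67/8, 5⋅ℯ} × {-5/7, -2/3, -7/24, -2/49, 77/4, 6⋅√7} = ((-28/3, 67/8] × (-5/7, 1/48)) ∪ ({67/8, 5⋅ℯ} × {-5/7, -2/3, -7/24, -2/49, 77/4, 6⋅√7})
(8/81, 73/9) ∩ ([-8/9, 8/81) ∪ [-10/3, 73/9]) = (8/81, 73/9)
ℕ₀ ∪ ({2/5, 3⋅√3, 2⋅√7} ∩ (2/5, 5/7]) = ℕ₀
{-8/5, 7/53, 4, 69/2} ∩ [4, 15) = {4}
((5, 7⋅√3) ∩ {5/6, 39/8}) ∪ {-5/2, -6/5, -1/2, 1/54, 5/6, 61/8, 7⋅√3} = {-5/2, -6/5, -1/2, 1/54, 5/6, 61/8, 7⋅√3}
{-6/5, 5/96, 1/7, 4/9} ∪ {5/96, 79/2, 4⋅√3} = {-6/5, 5/96, 1/7, 4/9, 79/2, 4⋅√3}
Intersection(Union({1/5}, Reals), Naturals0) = Naturals0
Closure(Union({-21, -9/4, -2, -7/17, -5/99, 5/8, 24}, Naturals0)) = Union({-21, -9/4, -2, -7/17, -5/99, 5/8}, Naturals0)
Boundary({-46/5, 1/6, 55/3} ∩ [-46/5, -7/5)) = {-46/5}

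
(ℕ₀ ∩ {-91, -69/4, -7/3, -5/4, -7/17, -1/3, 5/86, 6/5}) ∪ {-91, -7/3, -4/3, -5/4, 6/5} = {-91, -7/3, -4/3, -5/4, 6/5}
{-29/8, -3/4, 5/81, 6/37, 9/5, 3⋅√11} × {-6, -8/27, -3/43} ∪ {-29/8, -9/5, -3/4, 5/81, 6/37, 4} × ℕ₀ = ({-29/8, -9/5, -3/4, 5/81, 6/37, 4} × ℕ₀) ∪ ({-29/8, -3/4, 5/81, 6/37, 9/5, 3⋅√11} × {-6, -8/27, -3/43})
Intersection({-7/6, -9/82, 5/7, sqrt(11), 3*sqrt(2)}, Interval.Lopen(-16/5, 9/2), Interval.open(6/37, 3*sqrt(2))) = {5/7, sqrt(11)}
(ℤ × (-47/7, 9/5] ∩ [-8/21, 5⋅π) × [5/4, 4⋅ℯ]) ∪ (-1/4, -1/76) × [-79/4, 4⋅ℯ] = ({0, 1, …, 15} × [5/4, 9/5]) ∪ ((-1/4, -1/76) × [-79/4, 4⋅ℯ])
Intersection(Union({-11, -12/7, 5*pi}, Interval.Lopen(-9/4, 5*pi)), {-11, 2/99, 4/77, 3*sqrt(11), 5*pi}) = {-11, 2/99, 4/77, 3*sqrt(11), 5*pi}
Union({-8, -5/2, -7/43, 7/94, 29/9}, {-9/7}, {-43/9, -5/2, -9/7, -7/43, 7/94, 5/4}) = {-8, -43/9, -5/2, -9/7, -7/43, 7/94, 5/4, 29/9}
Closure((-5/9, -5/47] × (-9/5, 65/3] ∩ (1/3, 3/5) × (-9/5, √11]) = ∅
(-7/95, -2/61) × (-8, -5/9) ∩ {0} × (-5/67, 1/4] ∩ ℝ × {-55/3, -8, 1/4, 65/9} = ∅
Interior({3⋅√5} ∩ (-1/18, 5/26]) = ∅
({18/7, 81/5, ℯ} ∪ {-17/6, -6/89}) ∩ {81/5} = {81/5}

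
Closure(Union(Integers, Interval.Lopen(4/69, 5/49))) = Union(Integers, Interval(4/69, 5/49))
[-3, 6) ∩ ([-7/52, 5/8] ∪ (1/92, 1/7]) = [-7/52, 5/8]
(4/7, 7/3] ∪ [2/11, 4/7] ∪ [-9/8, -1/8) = [-9/8, -1/8) ∪ [2/11, 7/3]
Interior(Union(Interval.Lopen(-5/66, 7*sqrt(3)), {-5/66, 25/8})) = Interval.open(-5/66, 7*sqrt(3))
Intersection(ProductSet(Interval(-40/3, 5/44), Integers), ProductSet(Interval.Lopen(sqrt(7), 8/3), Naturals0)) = EmptySet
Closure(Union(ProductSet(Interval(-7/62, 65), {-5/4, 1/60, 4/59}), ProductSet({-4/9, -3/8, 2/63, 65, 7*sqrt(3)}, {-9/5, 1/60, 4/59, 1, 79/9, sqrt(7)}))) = Union(ProductSet({-4/9, -3/8, 2/63, 65, 7*sqrt(3)}, {-9/5, 1/60, 4/59, 1, 79/9, sqrt(7)}), ProductSet(Interval(-7/62, 65), {-5/4, 1/60, 4/59}))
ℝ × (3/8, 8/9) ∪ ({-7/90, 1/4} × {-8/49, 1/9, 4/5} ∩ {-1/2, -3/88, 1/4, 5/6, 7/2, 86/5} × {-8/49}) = ({1/4} × {-8/49}) ∪ (ℝ × (3/8, 8/9))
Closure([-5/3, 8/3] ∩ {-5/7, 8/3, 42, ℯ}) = {-5/7, 8/3}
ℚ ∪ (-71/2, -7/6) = ℚ ∪ [-71/2, -7/6]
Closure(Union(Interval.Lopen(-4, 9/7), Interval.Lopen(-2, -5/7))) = Interval(-4, 9/7)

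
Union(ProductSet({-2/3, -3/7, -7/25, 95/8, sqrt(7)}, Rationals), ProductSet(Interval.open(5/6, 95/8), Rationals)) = ProductSet(Union({-2/3, -3/7, -7/25}, Interval.Lopen(5/6, 95/8)), Rationals)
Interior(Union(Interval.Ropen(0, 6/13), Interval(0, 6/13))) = Interval.open(0, 6/13)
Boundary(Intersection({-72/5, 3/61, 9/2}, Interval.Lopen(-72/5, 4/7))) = {3/61}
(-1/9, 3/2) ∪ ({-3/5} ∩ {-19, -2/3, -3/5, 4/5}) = {-3/5} ∪ (-1/9, 3/2)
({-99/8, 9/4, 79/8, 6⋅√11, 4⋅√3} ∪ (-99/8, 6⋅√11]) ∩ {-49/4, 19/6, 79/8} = {-49/4, 19/6, 79/8}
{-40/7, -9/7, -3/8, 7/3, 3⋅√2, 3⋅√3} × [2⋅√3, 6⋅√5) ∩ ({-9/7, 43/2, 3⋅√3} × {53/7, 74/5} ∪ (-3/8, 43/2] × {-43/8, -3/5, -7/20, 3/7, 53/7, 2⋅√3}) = ({-9/7, 3⋅√3} × {53/7}) ∪ ({7/3, 3⋅√2, 3⋅√3} × {53/7, 2⋅√3})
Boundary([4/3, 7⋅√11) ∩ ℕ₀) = {2, 3, …, 23}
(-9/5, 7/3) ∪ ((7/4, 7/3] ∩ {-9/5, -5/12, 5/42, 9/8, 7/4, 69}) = (-9/5, 7/3)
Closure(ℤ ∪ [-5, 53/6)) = ℤ ∪ [-5, 53/6]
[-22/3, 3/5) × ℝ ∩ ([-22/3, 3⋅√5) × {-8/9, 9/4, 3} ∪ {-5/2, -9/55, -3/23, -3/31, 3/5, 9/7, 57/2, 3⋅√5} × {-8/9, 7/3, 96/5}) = ({-5/2, -9/55, -3/23, -3/31} × {-8/9, 7/3, 96/5}) ∪ ([-22/3, 3/5) × {-8/9, 9/4, 3})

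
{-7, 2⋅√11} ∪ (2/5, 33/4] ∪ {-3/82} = {-7, -3/82} ∪ (2/5, 33/4]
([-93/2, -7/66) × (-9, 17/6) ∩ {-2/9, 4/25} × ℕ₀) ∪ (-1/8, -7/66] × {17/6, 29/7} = ({-2/9} × {0, 1, 2}) ∪ ((-1/8, -7/66] × {17/6, 29/7})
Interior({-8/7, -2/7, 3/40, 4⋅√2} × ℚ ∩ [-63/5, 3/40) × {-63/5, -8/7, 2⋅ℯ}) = ∅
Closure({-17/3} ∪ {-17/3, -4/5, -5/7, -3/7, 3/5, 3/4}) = {-17/3, -4/5, -5/7, -3/7, 3/5, 3/4}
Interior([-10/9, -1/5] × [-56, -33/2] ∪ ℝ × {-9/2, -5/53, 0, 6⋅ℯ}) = (-10/9, -1/5) × (-56, -33/2)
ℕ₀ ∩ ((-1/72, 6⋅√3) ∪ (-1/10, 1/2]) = {0, 1, …, 10}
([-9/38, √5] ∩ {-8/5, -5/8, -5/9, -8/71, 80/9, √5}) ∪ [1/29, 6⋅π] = {-8/71} ∪ [1/29, 6⋅π]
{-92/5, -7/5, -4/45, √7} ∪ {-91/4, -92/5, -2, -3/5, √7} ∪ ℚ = ℚ ∪ {√7}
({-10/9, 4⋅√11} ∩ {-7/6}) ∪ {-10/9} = {-10/9}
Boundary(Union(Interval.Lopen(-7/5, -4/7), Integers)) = Union(Complement(Integers, Interval.open(-7/5, -4/7)), {-7/5, -4/7})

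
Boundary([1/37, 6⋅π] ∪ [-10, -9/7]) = {-10, -9/7, 1/37, 6⋅π}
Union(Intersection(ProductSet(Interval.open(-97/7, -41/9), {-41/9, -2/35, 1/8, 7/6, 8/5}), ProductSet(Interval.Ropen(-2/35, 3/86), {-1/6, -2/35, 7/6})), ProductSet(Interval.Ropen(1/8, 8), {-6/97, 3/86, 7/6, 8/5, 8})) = ProductSet(Interval.Ropen(1/8, 8), {-6/97, 3/86, 7/6, 8/5, 8})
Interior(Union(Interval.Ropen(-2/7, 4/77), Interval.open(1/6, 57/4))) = Union(Interval.open(-2/7, 4/77), Interval.open(1/6, 57/4))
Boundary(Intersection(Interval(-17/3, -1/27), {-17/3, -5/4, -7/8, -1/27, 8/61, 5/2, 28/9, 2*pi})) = {-17/3, -5/4, -7/8, -1/27}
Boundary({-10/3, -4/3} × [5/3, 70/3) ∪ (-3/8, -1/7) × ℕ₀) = ([-3/8, -1/7] × ℕ₀) ∪ ({-10/3, -4/3} × [5/3, 70/3])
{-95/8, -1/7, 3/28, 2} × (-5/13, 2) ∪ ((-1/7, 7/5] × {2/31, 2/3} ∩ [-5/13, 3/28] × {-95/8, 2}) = {-95/8, -1/7, 3/28, 2} × (-5/13, 2)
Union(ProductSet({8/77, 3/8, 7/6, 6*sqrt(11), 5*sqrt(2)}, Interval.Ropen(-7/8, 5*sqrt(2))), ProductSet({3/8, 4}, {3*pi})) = Union(ProductSet({3/8, 4}, {3*pi}), ProductSet({8/77, 3/8, 7/6, 6*sqrt(11), 5*sqrt(2)}, Interval.Ropen(-7/8, 5*sqrt(2))))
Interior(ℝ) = ℝ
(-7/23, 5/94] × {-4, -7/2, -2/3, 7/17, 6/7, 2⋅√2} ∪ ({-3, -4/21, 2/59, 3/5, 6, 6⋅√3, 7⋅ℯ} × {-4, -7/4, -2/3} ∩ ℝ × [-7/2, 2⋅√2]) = ((-7/23, 5/94] × {-4, -7/2, -2/3, 7/17, 6/7, 2⋅√2}) ∪ ({-3, -4/21, 2/59, 3/5, 6, 6⋅√3, 7⋅ℯ} × {-7/4, -2/3})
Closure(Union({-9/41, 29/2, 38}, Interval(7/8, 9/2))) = Union({-9/41, 29/2, 38}, Interval(7/8, 9/2))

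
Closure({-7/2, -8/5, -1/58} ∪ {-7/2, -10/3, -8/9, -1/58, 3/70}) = {-7/2, -10/3, -8/5, -8/9, -1/58, 3/70}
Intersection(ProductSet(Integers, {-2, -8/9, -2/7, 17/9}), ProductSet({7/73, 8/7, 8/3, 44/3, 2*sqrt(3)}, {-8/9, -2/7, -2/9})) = EmptySet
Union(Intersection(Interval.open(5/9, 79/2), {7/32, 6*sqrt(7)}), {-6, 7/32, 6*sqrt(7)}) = {-6, 7/32, 6*sqrt(7)}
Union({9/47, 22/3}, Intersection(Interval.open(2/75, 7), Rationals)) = Union({22/3}, Intersection(Interval.open(2/75, 7), Rationals))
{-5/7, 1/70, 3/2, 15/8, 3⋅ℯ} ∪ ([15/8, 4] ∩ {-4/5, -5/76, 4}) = {-5/7, 1/70, 3/2, 15/8, 4, 3⋅ℯ}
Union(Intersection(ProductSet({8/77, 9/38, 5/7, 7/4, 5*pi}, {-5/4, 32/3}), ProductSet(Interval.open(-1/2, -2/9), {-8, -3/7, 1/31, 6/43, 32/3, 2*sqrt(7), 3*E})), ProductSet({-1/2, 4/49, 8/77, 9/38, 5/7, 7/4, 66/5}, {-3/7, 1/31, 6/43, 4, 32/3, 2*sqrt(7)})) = ProductSet({-1/2, 4/49, 8/77, 9/38, 5/7, 7/4, 66/5}, {-3/7, 1/31, 6/43, 4, 32/3, 2*sqrt(7)})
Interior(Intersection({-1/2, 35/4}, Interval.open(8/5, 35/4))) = EmptySet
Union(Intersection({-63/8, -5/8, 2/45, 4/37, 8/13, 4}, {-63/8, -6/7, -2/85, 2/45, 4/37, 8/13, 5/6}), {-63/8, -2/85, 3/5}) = {-63/8, -2/85, 2/45, 4/37, 3/5, 8/13}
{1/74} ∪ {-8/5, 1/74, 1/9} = {-8/5, 1/74, 1/9}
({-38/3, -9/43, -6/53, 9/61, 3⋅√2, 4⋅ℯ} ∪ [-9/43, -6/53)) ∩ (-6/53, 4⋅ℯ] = {9/61, 3⋅√2, 4⋅ℯ}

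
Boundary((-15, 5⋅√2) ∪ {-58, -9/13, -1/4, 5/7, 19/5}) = {-58, -15, 5⋅√2}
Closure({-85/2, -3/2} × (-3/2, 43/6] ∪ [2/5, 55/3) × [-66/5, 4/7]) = ({-85/2, -3/2} × [-3/2, 43/6]) ∪ ([2/5, 55/3] × [-66/5, 4/7])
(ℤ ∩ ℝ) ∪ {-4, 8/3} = ℤ ∪ {8/3}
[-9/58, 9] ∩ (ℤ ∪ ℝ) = [-9/58, 9]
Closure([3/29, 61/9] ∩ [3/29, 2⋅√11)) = [3/29, 2⋅√11]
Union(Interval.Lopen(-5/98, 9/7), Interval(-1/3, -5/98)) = Interval(-1/3, 9/7)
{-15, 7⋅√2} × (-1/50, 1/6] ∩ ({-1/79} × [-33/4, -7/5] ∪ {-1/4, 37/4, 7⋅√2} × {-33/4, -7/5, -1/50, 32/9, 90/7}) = ∅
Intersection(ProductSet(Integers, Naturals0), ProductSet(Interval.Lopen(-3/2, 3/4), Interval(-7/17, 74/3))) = ProductSet(Range(-1, 1, 1), Range(0, 25, 1))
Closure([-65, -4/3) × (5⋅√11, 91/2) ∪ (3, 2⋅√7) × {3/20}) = ([3, 2⋅√7] × {3/20}) ∪ ({-65, -4/3} × [5⋅√11, 91/2]) ∪ ([-65, -4/3] × {91/2, 5⋅√11}) ∪ ([-65, -4/3) × (5⋅√11, 91/2))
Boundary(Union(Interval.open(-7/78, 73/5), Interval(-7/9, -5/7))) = {-7/9, -5/7, -7/78, 73/5}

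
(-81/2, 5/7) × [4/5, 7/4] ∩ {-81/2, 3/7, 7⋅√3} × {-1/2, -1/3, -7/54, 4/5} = {3/7} × {4/5}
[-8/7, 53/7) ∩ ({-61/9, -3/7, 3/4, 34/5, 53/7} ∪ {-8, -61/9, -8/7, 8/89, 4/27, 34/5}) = {-8/7, -3/7, 8/89, 4/27, 3/4, 34/5}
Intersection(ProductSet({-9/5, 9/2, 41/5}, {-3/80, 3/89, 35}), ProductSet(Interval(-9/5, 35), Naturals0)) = ProductSet({-9/5, 9/2, 41/5}, {35})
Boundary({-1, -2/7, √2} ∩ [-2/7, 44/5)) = {-2/7, √2}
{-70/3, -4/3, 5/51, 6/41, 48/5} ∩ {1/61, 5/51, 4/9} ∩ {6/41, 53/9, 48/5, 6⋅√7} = ∅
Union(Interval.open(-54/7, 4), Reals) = Interval(-oo, oo)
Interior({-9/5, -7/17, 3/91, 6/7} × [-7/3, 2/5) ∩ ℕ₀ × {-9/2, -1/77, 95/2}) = ∅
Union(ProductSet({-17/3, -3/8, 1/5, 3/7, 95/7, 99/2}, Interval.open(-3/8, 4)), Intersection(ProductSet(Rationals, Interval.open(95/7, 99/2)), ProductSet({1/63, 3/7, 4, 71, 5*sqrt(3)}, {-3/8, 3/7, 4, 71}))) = ProductSet({-17/3, -3/8, 1/5, 3/7, 95/7, 99/2}, Interval.open(-3/8, 4))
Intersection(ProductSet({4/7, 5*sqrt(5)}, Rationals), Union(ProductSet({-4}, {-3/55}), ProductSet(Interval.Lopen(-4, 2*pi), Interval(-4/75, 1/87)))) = ProductSet({4/7}, Intersection(Interval(-4/75, 1/87), Rationals))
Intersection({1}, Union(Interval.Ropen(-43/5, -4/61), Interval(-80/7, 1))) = {1}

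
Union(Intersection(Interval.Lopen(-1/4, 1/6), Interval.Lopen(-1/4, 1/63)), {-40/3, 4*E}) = Union({-40/3, 4*E}, Interval.Lopen(-1/4, 1/63))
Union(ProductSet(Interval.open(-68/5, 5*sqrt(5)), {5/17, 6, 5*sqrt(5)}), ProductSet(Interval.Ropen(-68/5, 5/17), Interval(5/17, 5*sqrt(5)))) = Union(ProductSet(Interval.Ropen(-68/5, 5/17), Interval(5/17, 5*sqrt(5))), ProductSet(Interval.open(-68/5, 5*sqrt(5)), {5/17, 6, 5*sqrt(5)}))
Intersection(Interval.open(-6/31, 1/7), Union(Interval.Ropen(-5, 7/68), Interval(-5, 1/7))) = Interval.open(-6/31, 1/7)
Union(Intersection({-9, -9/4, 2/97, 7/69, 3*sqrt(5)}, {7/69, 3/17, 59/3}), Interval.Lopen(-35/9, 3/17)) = Interval.Lopen(-35/9, 3/17)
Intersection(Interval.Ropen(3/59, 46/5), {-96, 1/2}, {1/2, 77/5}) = {1/2}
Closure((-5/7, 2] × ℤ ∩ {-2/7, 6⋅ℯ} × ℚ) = {-2/7} × ℤ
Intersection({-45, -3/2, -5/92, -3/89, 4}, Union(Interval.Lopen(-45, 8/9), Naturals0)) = {-3/2, -5/92, -3/89, 4}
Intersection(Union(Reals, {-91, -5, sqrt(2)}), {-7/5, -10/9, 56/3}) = {-7/5, -10/9, 56/3}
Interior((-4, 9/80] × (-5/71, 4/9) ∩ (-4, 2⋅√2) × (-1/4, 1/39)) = (-4, 9/80) × (-5/71, 1/39)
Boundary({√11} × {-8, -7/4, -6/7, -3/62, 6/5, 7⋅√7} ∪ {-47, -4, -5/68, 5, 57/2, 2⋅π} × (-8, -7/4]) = ({-47, -4, -5/68, 5, 57/2, 2⋅π} × [-8, -7/4]) ∪ ({√11} × {-8, -7/4, -6/7, -3/62, 6/5, 7⋅√7})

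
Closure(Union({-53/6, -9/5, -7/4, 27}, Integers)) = Union({-53/6, -9/5, -7/4}, Integers)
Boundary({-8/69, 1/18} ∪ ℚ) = ℝ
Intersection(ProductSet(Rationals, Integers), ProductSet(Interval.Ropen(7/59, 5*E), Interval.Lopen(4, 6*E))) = ProductSet(Intersection(Interval.Ropen(7/59, 5*E), Rationals), Range(5, 17, 1))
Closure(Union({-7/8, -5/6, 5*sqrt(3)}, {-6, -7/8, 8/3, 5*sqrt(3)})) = {-6, -7/8, -5/6, 8/3, 5*sqrt(3)}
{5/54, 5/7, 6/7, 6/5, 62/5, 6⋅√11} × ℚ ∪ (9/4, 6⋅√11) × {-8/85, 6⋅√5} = ({5/54, 5/7, 6/7, 6/5, 62/5, 6⋅√11} × ℚ) ∪ ((9/4, 6⋅√11) × {-8/85, 6⋅√5})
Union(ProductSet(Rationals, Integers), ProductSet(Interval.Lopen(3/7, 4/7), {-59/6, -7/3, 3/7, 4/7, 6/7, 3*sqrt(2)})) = Union(ProductSet(Interval.Lopen(3/7, 4/7), {-59/6, -7/3, 3/7, 4/7, 6/7, 3*sqrt(2)}), ProductSet(Rationals, Integers))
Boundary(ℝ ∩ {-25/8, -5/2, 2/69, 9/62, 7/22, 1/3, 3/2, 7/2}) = {-25/8, -5/2, 2/69, 9/62, 7/22, 1/3, 3/2, 7/2}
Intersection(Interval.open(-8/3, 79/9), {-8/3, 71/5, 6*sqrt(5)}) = EmptySet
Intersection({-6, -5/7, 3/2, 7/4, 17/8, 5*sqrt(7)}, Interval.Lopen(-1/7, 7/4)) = {3/2, 7/4}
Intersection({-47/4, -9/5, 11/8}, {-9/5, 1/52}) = {-9/5}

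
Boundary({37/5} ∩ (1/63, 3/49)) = ∅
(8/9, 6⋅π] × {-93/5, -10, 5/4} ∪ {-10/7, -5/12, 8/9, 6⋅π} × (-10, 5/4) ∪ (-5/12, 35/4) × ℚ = ((-5/12, 35/4) × ℚ) ∪ ((8/9, 6⋅π] × {-93/5, -10, 5/4}) ∪ ({-10/7, -5/12, 8/9, 6⋅π} × (-10, 5/4))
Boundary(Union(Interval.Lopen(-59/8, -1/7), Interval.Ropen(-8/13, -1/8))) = {-59/8, -1/8}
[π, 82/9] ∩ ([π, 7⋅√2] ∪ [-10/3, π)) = [π, 82/9]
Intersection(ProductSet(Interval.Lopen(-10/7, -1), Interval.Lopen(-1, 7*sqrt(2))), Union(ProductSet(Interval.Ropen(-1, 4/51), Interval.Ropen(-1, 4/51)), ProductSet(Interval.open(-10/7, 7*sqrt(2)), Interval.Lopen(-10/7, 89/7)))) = ProductSet(Interval.Lopen(-10/7, -1), Interval.Lopen(-1, 7*sqrt(2)))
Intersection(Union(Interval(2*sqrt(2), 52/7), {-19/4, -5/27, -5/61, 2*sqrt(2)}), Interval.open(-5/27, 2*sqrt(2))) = {-5/61}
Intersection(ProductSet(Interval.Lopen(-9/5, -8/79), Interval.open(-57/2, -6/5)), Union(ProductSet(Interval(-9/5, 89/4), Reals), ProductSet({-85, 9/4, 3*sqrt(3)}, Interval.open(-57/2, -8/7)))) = ProductSet(Interval.Lopen(-9/5, -8/79), Interval.open(-57/2, -6/5))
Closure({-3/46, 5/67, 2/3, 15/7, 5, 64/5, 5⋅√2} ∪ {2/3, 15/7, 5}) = {-3/46, 5/67, 2/3, 15/7, 5, 64/5, 5⋅√2}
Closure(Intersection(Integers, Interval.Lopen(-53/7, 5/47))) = Range(-7, 1, 1)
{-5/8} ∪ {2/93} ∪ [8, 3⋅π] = {-5/8, 2/93} ∪ [8, 3⋅π]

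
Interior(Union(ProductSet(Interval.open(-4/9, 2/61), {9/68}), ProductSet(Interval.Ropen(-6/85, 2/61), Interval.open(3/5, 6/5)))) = ProductSet(Interval.open(-6/85, 2/61), Interval.open(3/5, 6/5))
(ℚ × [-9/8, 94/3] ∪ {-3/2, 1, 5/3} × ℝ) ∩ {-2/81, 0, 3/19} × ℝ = {-2/81, 0, 3/19} × [-9/8, 94/3]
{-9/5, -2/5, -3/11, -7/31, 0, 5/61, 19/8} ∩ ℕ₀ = {0}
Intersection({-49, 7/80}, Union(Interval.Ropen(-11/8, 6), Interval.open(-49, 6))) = {7/80}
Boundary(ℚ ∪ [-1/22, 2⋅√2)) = (-∞, -1/22] ∪ [2⋅√2, ∞)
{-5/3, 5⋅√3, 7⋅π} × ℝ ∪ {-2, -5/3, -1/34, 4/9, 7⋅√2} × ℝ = {-2, -5/3, -1/34, 4/9, 7⋅√2, 5⋅√3, 7⋅π} × ℝ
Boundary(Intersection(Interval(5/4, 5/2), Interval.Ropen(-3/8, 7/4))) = {5/4, 7/4}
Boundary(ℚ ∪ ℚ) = ℝ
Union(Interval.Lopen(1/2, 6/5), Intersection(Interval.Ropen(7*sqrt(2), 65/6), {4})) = Interval.Lopen(1/2, 6/5)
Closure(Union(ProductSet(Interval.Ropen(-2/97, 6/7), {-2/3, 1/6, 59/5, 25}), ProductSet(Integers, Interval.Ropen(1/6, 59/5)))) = Union(ProductSet(Integers, Interval(1/6, 59/5)), ProductSet(Interval(-2/97, 6/7), {-2/3, 1/6, 59/5, 25}))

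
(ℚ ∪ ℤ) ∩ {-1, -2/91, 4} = {-1, -2/91, 4}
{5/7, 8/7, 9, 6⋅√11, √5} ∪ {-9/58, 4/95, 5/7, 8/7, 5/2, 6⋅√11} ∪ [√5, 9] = {-9/58, 4/95, 5/7, 8/7, 6⋅√11} ∪ [√5, 9]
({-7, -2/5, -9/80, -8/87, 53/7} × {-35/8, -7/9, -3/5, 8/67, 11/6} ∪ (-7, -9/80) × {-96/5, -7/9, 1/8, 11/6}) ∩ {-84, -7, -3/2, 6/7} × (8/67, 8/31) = {-3/2} × {1/8}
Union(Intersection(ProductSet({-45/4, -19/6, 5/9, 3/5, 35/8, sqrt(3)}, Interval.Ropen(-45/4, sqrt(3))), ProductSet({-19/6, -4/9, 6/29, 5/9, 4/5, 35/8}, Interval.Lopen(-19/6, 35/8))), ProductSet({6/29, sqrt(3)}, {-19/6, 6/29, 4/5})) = Union(ProductSet({6/29, sqrt(3)}, {-19/6, 6/29, 4/5}), ProductSet({-19/6, 5/9, 35/8}, Interval.open(-19/6, sqrt(3))))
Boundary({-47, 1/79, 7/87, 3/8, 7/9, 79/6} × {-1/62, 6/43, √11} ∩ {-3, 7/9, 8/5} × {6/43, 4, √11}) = {7/9} × {6/43, √11}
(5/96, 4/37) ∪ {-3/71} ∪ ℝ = (-∞, ∞)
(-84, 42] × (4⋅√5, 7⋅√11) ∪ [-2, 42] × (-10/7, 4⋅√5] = ([-2, 42] × (-10/7, 4⋅√5]) ∪ ((-84, 42] × (4⋅√5, 7⋅√11))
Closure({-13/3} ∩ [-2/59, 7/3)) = ∅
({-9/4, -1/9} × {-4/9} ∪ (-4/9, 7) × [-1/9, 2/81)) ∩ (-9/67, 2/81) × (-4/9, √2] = (-9/67, 2/81) × [-1/9, 2/81)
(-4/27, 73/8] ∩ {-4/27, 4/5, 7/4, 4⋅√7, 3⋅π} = {4/5, 7/4}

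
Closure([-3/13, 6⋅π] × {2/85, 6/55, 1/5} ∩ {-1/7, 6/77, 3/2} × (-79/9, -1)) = ∅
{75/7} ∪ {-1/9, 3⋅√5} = {-1/9, 75/7, 3⋅√5}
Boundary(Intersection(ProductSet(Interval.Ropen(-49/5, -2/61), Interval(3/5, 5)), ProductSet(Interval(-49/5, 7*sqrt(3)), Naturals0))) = ProductSet(Interval(-49/5, -2/61), Range(1, 6, 1))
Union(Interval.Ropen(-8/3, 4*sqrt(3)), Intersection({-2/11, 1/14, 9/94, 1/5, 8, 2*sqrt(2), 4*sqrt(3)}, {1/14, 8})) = Union({8}, Interval.Ropen(-8/3, 4*sqrt(3)))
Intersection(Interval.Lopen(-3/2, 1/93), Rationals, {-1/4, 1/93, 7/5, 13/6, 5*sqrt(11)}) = {-1/4, 1/93}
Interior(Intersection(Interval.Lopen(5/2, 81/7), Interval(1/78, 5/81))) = EmptySet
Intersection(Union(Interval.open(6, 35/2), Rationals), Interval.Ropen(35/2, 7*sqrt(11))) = Intersection(Interval.Ropen(35/2, 7*sqrt(11)), Rationals)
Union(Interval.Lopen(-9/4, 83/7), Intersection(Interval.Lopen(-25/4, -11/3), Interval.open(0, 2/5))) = Interval.Lopen(-9/4, 83/7)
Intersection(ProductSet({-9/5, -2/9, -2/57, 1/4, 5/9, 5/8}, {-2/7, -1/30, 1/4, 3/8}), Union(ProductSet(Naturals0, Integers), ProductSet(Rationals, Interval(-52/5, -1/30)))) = ProductSet({-9/5, -2/9, -2/57, 1/4, 5/9, 5/8}, {-2/7, -1/30})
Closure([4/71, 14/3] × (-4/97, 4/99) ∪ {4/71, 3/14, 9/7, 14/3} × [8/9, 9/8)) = ({4/71, 3/14, 9/7, 14/3} × [8/9, 9/8]) ∪ ([4/71, 14/3] × [-4/97, 4/99])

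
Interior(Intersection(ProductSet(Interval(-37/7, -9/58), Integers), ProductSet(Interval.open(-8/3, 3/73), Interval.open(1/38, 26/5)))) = EmptySet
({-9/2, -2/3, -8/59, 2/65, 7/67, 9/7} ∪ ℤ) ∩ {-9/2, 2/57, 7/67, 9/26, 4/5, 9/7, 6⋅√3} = {-9/2, 7/67, 9/7}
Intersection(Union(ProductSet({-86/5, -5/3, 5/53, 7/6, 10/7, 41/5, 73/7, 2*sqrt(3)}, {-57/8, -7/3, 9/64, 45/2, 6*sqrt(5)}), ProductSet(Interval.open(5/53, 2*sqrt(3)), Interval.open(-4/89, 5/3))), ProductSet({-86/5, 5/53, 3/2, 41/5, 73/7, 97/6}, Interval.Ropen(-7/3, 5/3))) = Union(ProductSet({3/2}, Interval.open(-4/89, 5/3)), ProductSet({-86/5, 5/53, 41/5, 73/7}, {-7/3, 9/64}))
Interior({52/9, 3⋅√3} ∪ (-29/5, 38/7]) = (-29/5, 38/7)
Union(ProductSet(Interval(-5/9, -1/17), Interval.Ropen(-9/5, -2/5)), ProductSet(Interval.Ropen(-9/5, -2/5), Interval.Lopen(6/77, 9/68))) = Union(ProductSet(Interval.Ropen(-9/5, -2/5), Interval.Lopen(6/77, 9/68)), ProductSet(Interval(-5/9, -1/17), Interval.Ropen(-9/5, -2/5)))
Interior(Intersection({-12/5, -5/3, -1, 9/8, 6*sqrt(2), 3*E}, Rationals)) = EmptySet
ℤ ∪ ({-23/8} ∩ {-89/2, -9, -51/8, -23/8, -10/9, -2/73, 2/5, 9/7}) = ℤ ∪ {-23/8}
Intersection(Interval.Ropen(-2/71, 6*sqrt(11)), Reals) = Interval.Ropen(-2/71, 6*sqrt(11))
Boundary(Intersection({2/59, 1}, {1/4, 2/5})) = EmptySet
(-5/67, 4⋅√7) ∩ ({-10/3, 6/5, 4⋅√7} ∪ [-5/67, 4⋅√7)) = (-5/67, 4⋅√7)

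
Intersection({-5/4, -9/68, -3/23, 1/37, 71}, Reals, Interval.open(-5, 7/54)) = {-5/4, -9/68, -3/23, 1/37}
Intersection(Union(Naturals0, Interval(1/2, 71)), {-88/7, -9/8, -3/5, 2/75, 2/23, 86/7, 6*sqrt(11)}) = {86/7, 6*sqrt(11)}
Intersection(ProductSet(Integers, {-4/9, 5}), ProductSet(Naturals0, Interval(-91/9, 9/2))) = ProductSet(Naturals0, {-4/9})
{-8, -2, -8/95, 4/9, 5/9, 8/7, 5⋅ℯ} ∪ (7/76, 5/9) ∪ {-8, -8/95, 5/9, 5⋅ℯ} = {-8, -2, -8/95, 8/7, 5⋅ℯ} ∪ (7/76, 5/9]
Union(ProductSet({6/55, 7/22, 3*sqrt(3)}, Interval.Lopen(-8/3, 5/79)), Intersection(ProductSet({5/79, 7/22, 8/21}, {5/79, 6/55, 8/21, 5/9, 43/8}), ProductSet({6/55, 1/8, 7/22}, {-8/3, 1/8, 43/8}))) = Union(ProductSet({7/22}, {43/8}), ProductSet({6/55, 7/22, 3*sqrt(3)}, Interval.Lopen(-8/3, 5/79)))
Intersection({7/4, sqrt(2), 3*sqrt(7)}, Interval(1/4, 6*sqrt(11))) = {7/4, sqrt(2), 3*sqrt(7)}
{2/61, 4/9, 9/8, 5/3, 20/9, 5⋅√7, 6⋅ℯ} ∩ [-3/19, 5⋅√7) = {2/61, 4/9, 9/8, 5/3, 20/9}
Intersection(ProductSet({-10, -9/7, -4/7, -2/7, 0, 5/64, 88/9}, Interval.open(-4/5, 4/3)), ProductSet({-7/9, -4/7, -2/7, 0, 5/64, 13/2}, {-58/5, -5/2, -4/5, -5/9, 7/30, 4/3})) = ProductSet({-4/7, -2/7, 0, 5/64}, {-5/9, 7/30})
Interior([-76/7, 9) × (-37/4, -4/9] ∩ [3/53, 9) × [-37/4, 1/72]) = (3/53, 9) × (-37/4, -4/9)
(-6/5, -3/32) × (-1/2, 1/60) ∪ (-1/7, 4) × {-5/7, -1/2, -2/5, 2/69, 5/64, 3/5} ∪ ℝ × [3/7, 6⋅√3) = ((-6/5, -3/32) × (-1/2, 1/60)) ∪ (ℝ × [3/7, 6⋅√3)) ∪ ((-1/7, 4) × {-5/7, -1/2, -2/5, 2/69, 5/64, 3/5})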